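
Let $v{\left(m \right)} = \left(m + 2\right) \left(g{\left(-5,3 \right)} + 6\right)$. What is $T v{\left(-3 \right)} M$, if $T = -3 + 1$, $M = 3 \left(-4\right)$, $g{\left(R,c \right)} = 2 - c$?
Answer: $-120$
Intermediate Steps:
$v{\left(m \right)} = 10 + 5 m$ ($v{\left(m \right)} = \left(m + 2\right) \left(\left(2 - 3\right) + 6\right) = \left(2 + m\right) \left(\left(2 - 3\right) + 6\right) = \left(2 + m\right) \left(-1 + 6\right) = \left(2 + m\right) 5 = 10 + 5 m$)
$M = -12$
$T = -2$
$T v{\left(-3 \right)} M = - 2 \left(10 + 5 \left(-3\right)\right) \left(-12\right) = - 2 \left(10 - 15\right) \left(-12\right) = \left(-2\right) \left(-5\right) \left(-12\right) = 10 \left(-12\right) = -120$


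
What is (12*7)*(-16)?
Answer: -1344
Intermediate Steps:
(12*7)*(-16) = 84*(-16) = -1344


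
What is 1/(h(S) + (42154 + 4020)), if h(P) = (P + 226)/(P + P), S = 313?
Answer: 626/28905463 ≈ 2.1657e-5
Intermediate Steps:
h(P) = (226 + P)/(2*P) (h(P) = (226 + P)/((2*P)) = (226 + P)*(1/(2*P)) = (226 + P)/(2*P))
1/(h(S) + (42154 + 4020)) = 1/((1/2)*(226 + 313)/313 + (42154 + 4020)) = 1/((1/2)*(1/313)*539 + 46174) = 1/(539/626 + 46174) = 1/(28905463/626) = 626/28905463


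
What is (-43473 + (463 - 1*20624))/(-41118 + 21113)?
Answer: 63634/20005 ≈ 3.1809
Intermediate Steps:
(-43473 + (463 - 1*20624))/(-41118 + 21113) = (-43473 + (463 - 20624))/(-20005) = (-43473 - 20161)*(-1/20005) = -63634*(-1/20005) = 63634/20005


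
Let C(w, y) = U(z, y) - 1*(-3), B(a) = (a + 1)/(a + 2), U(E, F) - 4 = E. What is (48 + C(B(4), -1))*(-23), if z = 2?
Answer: -1311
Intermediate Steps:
U(E, F) = 4 + E
B(a) = (1 + a)/(2 + a)
C(w, y) = 9 (C(w, y) = (4 + 2) - 1*(-3) = 6 + 3 = 9)
(48 + C(B(4), -1))*(-23) = (48 + 9)*(-23) = 57*(-23) = -1311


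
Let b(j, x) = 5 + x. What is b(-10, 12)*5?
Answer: 85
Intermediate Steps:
b(-10, 12)*5 = (5 + 12)*5 = 17*5 = 85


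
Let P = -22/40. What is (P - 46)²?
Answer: 866761/400 ≈ 2166.9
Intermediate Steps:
P = -11/20 (P = -22*1/40 = -11/20 ≈ -0.55000)
(P - 46)² = (-11/20 - 46)² = (-931/20)² = 866761/400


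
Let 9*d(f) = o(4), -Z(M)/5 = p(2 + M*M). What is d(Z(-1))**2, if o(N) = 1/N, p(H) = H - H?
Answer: 1/1296 ≈ 0.00077160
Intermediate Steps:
p(H) = 0
Z(M) = 0 (Z(M) = -5*0 = 0)
d(f) = 1/36 (d(f) = (1/9)/4 = (1/9)*(1/4) = 1/36)
d(Z(-1))**2 = (1/36)**2 = 1/1296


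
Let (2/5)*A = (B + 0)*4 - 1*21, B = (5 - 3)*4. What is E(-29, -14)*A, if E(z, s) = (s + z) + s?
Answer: -3135/2 ≈ -1567.5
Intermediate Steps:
B = 8 (B = 2*4 = 8)
E(z, s) = z + 2*s
A = 55/2 (A = 5*((8 + 0)*4 - 1*21)/2 = 5*(8*4 - 21)/2 = 5*(32 - 21)/2 = (5/2)*11 = 55/2 ≈ 27.500)
E(-29, -14)*A = (-29 + 2*(-14))*(55/2) = (-29 - 28)*(55/2) = -57*55/2 = -3135/2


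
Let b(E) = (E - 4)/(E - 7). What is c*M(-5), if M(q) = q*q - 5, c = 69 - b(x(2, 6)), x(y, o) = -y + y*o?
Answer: 1340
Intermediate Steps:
x(y, o) = -y + o*y
b(E) = (-4 + E)/(-7 + E)
c = 67 (c = 69 - (-4 + 2*(-1 + 6))/(-7 + 2*(-1 + 6)) = 69 - (-4 + 2*5)/(-7 + 2*5) = 69 - (-4 + 10)/(-7 + 10) = 69 - 6/3 = 69 - 1*2 = 69 - 2 = 67)
M(q) = -5 + q² (M(q) = q² - 5 = -5 + q²)
c*M(-5) = 67*(-5 + (-5)²) = 67*(-5 + 25) = 67*20 = 1340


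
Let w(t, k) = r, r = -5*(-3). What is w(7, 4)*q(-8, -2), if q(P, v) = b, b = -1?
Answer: -15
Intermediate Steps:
q(P, v) = -1
r = 15
w(t, k) = 15
w(7, 4)*q(-8, -2) = 15*(-1) = -15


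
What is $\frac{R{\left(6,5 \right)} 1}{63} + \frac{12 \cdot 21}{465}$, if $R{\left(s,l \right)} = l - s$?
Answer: $\frac{5137}{9765} \approx 0.52606$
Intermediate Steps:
$\frac{R{\left(6,5 \right)} 1}{63} + \frac{12 \cdot 21}{465} = \frac{\left(5 - 6\right) 1}{63} + \frac{12 \cdot 21}{465} = \left(5 - 6\right) 1 \cdot \frac{1}{63} + 252 \cdot \frac{1}{465} = \left(-1\right) 1 \cdot \frac{1}{63} + \frac{84}{155} = \left(-1\right) \frac{1}{63} + \frac{84}{155} = - \frac{1}{63} + \frac{84}{155} = \frac{5137}{9765}$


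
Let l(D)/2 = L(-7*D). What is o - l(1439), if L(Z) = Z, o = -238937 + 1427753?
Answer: 1208962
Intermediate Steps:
o = 1188816
l(D) = -14*D (l(D) = 2*(-7*D) = -14*D)
o - l(1439) = 1188816 - (-14)*1439 = 1188816 - 1*(-20146) = 1188816 + 20146 = 1208962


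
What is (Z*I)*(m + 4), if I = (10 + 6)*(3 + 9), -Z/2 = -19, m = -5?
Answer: -7296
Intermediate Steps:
Z = 38 (Z = -2*(-19) = 38)
I = 192 (I = 16*12 = 192)
(Z*I)*(m + 4) = (38*192)*(-5 + 4) = 7296*(-1) = -7296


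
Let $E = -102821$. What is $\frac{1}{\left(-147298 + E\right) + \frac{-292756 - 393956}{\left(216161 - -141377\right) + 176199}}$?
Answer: $- \frac{533737}{133498451415} \approx -3.9981 \cdot 10^{-6}$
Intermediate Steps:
$\frac{1}{\left(-147298 + E\right) + \frac{-292756 - 393956}{\left(216161 - -141377\right) + 176199}} = \frac{1}{\left(-147298 - 102821\right) + \frac{-292756 - 393956}{\left(216161 - -141377\right) + 176199}} = \frac{1}{-250119 - \frac{686712}{\left(216161 + 141377\right) + 176199}} = \frac{1}{-250119 - \frac{686712}{357538 + 176199}} = \frac{1}{-250119 - \frac{686712}{533737}} = \frac{1}{- \frac{133498451415}{533737}} = - \frac{533737}{133498451415}$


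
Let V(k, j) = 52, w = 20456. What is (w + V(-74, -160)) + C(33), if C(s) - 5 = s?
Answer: 20546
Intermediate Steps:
C(s) = 5 + s
(w + V(-74, -160)) + C(33) = (20456 + 52) + (5 + 33) = 20508 + 38 = 20546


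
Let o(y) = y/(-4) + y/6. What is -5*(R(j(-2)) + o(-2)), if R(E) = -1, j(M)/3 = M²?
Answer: 25/6 ≈ 4.1667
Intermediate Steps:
o(y) = -y/12 (o(y) = y*(-¼) + y*(⅙) = -y/4 + y/6 = -y/12)
j(M) = 3*M²
-5*(R(j(-2)) + o(-2)) = -5*(-1 - 1/12*(-2)) = -5*(-1 + ⅙) = -5*(-⅚) = 25/6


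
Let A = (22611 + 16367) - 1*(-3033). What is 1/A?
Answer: 1/42011 ≈ 2.3803e-5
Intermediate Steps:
A = 42011 (A = 38978 + 3033 = 42011)
1/A = 1/42011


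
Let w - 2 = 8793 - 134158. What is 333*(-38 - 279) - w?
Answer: 19802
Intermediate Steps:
w = -125363 (w = 2 + (8793 - 134158) = 2 - 125365 = -125363)
333*(-38 - 279) - w = 333*(-38 - 279) - 1*(-125363) = 333*(-317) + 125363 = -105561 + 125363 = 19802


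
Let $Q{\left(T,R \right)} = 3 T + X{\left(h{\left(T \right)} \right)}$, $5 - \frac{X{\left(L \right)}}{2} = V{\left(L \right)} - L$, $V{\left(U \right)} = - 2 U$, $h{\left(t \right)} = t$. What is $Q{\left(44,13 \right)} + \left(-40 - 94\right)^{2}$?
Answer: $18362$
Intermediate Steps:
$X{\left(L \right)} = 10 + 6 L$ ($X{\left(L \right)} = 10 - 2 \left(- 2 L - L\right) = 10 - 2 \left(- 3 L\right) = 10 + 6 L$)
$Q{\left(T,R \right)} = 10 + 9 T$ ($Q{\left(T,R \right)} = 3 T + \left(10 + 6 T\right) = 10 + 9 T$)
$Q{\left(44,13 \right)} + \left(-40 - 94\right)^{2} = \left(10 + 9 \cdot 44\right) + \left(-40 - 94\right)^{2} = \left(10 + 396\right) + \left(-134\right)^{2} = 406 + 17956 = 18362$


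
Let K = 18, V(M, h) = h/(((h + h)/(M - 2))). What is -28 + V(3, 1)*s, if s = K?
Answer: -19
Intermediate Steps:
V(M, h) = -1 + M/2 (V(M, h) = h/(((2*h)/(-2 + M))) = h/((2*h/(-2 + M))) = h*((-2 + M)/(2*h)) = -1 + M/2)
s = 18
-28 + V(3, 1)*s = -28 + (-1 + (1/2)*3)*18 = -28 + (-1 + 3/2)*18 = -28 + (1/2)*18 = -28 + 9 = -19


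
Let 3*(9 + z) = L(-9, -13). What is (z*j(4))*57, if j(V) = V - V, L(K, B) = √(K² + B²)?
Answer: 0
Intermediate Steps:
L(K, B) = √(B² + K²)
j(V) = 0
z = -9 + 5*√10/3 (z = -9 + √((-13)² + (-9)²)/3 = -9 + √(169 + 81)/3 = -9 + √250/3 = -9 + (5*√10)/3 = -9 + 5*√10/3 ≈ -3.7295)
(z*j(4))*57 = ((-9 + 5*√10/3)*0)*57 = 0*57 = 0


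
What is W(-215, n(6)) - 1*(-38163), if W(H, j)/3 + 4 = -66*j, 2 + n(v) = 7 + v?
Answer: 35973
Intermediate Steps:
n(v) = 5 + v (n(v) = -2 + (7 + v) = 5 + v)
W(H, j) = -12 - 198*j (W(H, j) = -12 + 3*(-66*j) = -12 - 198*j)
W(-215, n(6)) - 1*(-38163) = (-12 - 198*(5 + 6)) - 1*(-38163) = (-12 - 198*11) + 38163 = (-12 - 2178) + 38163 = -2190 + 38163 = 35973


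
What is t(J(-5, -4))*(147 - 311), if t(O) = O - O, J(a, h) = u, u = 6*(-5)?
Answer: 0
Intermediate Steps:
u = -30
J(a, h) = -30
t(O) = 0
t(J(-5, -4))*(147 - 311) = 0*(147 - 311) = 0*(-164) = 0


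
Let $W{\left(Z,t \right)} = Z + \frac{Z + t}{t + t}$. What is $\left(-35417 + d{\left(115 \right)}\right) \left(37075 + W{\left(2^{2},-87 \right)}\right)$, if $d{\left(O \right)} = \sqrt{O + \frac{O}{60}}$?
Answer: $- \frac{228504427693}{174} + \frac{6451829 \sqrt{4209}}{1044} \approx -1.3128 \cdot 10^{9}$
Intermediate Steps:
$d{\left(O \right)} = \frac{\sqrt{915} \sqrt{O}}{30}$ ($d{\left(O \right)} = \sqrt{O + O \frac{1}{60}} = \sqrt{O + \frac{O}{60}} = \sqrt{\frac{61 O}{60}} = \frac{\sqrt{915} \sqrt{O}}{30}$)
$W{\left(Z,t \right)} = Z + \frac{Z + t}{2 t}$
$\left(-35417 + d{\left(115 \right)}\right) \left(37075 + W{\left(2^{2},-87 \right)}\right) = \left(-35417 + \frac{\sqrt{915} \sqrt{115}}{30}\right) \left(37075 + \left(\frac{1}{2} + 2^{2} + \frac{2^{2}}{2 \left(-87\right)}\right)\right) = \left(-35417 + \frac{\sqrt{4209}}{6}\right) \left(37075 + \left(\frac{1}{2} + 4 + \frac{1}{2} \cdot 4 \left(- \frac{1}{87}\right)\right)\right) = \left(-35417 + \frac{\sqrt{4209}}{6}\right) \left(37075 + \left(\frac{1}{2} + 4 - \frac{2}{87}\right)\right) = \left(-35417 + \frac{\sqrt{4209}}{6}\right) \left(37075 + \frac{779}{174}\right) = \left(-35417 + \frac{\sqrt{4209}}{6}\right) \frac{6451829}{174} = - \frac{228504427693}{174} + \frac{6451829 \sqrt{4209}}{1044}$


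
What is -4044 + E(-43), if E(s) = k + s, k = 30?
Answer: -4057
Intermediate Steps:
E(s) = 30 + s
-4044 + E(-43) = -4044 + (30 - 43) = -4044 - 13 = -4057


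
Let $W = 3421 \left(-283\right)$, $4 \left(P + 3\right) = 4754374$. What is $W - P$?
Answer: $- \frac{4313467}{2} \approx -2.1567 \cdot 10^{6}$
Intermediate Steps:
$P = \frac{2377181}{2}$ ($P = -3 + \frac{1}{4} \cdot 4754374 = -3 + \frac{2377187}{2} = \frac{2377181}{2} \approx 1.1886 \cdot 10^{6}$)
$W = -968143$
$W - P = -968143 - \frac{2377181}{2} = - \frac{4313467}{2}$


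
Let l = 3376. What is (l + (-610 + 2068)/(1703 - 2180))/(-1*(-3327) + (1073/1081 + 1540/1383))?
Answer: 133629640809/131892890830 ≈ 1.0132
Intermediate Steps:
(l + (-610 + 2068)/(1703 - 2180))/(-1*(-3327) + (1073/1081 + 1540/1383)) = (3376 + (-610 + 2068)/(1703 - 2180))/(-1*(-3327) + (1073/1081 + 1540/1383)) = (3376 + 1458/(-477))/(3327 + (1073*(1/1081) + 1540*(1/1383))) = (3376 + 1458*(-1/477))/(3327 + (1073/1081 + 1540/1383)) = (3376 - 162/53)/(3327 + 3148699/1495023) = 178766/(53*(4977090220/1495023)) = (178766/53)*(1495023/4977090220) = 133629640809/131892890830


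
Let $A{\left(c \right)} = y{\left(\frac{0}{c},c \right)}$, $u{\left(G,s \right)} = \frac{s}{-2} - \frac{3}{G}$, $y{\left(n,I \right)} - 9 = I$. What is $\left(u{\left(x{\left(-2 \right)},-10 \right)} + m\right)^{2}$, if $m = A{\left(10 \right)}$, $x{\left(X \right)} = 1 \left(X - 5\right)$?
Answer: $\frac{29241}{49} \approx 596.75$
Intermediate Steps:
$y{\left(n,I \right)} = 9 + I$
$x{\left(X \right)} = -5 + X$ ($x{\left(X \right)} = 1 \left(-5 + X\right) = -5 + X$)
$u{\left(G,s \right)} = - \frac{3}{G} - \frac{s}{2}$ ($u{\left(G,s \right)} = s \left(- \frac{1}{2}\right) - \frac{3}{G} = - \frac{s}{2} - \frac{3}{G} = - \frac{3}{G} - \frac{s}{2}$)
$A{\left(c \right)} = 9 + c$
$m = 19$ ($m = 9 + 10 = 19$)
$\left(u{\left(x{\left(-2 \right)},-10 \right)} + m\right)^{2} = \left(\left(- \frac{3}{-5 - 2} - -5\right) + 19\right)^{2} = \left(\left(- \frac{3}{-7} + 5\right) + 19\right)^{2} = \left(\left(\left(-3\right) \left(- \frac{1}{7}\right) + 5\right) + 19\right)^{2} = \left(\left(\frac{3}{7} + 5\right) + 19\right)^{2} = \left(\frac{38}{7} + 19\right)^{2} = \left(\frac{171}{7}\right)^{2} = \frac{29241}{49}$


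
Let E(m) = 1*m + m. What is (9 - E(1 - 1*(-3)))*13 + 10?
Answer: 23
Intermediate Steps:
E(m) = 2*m (E(m) = m + m = 2*m)
(9 - E(1 - 1*(-3)))*13 + 10 = (9 - 2*(1 - 1*(-3)))*13 + 10 = (9 - 2*(1 + 3))*13 + 10 = (9 - 2*4)*13 + 10 = (9 - 1*8)*13 + 10 = (9 - 8)*13 + 10 = 1*13 + 10 = 13 + 10 = 23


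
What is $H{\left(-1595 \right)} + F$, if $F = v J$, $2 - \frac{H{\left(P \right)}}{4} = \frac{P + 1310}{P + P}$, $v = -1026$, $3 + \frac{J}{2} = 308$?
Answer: $- \frac{199646902}{319} \approx -6.2585 \cdot 10^{5}$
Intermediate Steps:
$J = 610$ ($J = -6 + 2 \cdot 308 = -6 + 616 = 610$)
$H{\left(P \right)} = 8 - \frac{2 \left(1310 + P\right)}{P}$ ($H{\left(P \right)} = 8 - 4 \frac{P + 1310}{P + P} = 8 - 4 \frac{1310 + P}{2 P} = 8 - \frac{2 \left(1310 + P\right)}{P}$)
$F = -625860$ ($F = \left(-1026\right) 610 = -625860$)
$H{\left(-1595 \right)} + F = \left(6 - \frac{2620}{-1595}\right) - 625860 = \left(6 - - \frac{524}{319}\right) - 625860 = \left(6 + \frac{524}{319}\right) - 625860 = \frac{2438}{319} - 625860 = - \frac{199646902}{319}$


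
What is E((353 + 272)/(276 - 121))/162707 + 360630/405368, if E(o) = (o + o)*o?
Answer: 28200644584505/31691959470068 ≈ 0.88984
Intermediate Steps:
E(o) = 2*o² (E(o) = (2*o)*o = 2*o²)
E((353 + 272)/(276 - 121))/162707 + 360630/405368 = (2*((353 + 272)/(276 - 121))²)/162707 + 360630/405368 = (2*(625/155)²)*(1/162707) + 360630*(1/405368) = (2*(625*(1/155))²)*(1/162707) + 180315/202684 = (2*(125/31)²)*(1/162707) + 180315/202684 = (2*(15625/961))*(1/162707) + 180315/202684 = (31250/961)*(1/162707) + 180315/202684 = 31250/156361427 + 180315/202684 = 28200644584505/31691959470068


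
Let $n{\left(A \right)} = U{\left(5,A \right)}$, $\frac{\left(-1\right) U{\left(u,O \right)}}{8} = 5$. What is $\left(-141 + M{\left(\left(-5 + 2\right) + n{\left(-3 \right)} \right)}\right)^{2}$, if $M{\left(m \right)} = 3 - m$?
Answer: $9025$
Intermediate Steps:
$U{\left(u,O \right)} = -40$ ($U{\left(u,O \right)} = \left(-8\right) 5 = -40$)
$n{\left(A \right)} = -40$
$\left(-141 + M{\left(\left(-5 + 2\right) + n{\left(-3 \right)} \right)}\right)^{2} = \left(-141 + \left(3 - \left(\left(-5 + 2\right) - 40\right)\right)\right)^{2} = \left(-141 + \left(3 - \left(-3 - 40\right)\right)\right)^{2} = \left(-141 + \left(3 - -43\right)\right)^{2} = \left(-141 + \left(3 + 43\right)\right)^{2} = \left(-141 + 46\right)^{2} = \left(-95\right)^{2} = 9025$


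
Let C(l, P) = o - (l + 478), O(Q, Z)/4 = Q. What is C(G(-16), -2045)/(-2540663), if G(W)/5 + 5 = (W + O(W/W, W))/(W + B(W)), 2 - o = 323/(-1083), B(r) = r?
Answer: 206375/1158542328 ≈ 0.00017813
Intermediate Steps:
O(Q, Z) = 4*Q
o = 131/57 (o = 2 - 323/(-1083) = 2 - 323*(-1)/1083 = 2 - 1*(-17/57) = 2 + 17/57 = 131/57 ≈ 2.2982)
G(W) = -25 + 5*(4 + W)/(2*W) (G(W) = -25 + 5*((W + 4*(W/W))/(W + W)) = -25 + 5*((W + 4*1)/((2*W))) = -25 + 5*((W + 4)*(1/(2*W))) = -25 + 5*((4 + W)*(1/(2*W))) = -25 + 5*((4 + W)/(2*W)) = -25 + 5*(4 + W)/(2*W))
C(l, P) = -27115/57 - l (C(l, P) = 131/57 - (l + 478) = 131/57 - (478 + l) = 131/57 + (-478 - l) = -27115/57 - l)
C(G(-16), -2045)/(-2540663) = (-27115/57 - (-45/2 + 10/(-16)))/(-2540663) = (-27115/57 - (-45/2 + 10*(-1/16)))*(-1/2540663) = (-27115/57 - (-45/2 - 5/8))*(-1/2540663) = (-27115/57 - 1*(-185/8))*(-1/2540663) = (-27115/57 + 185/8)*(-1/2540663) = -206375/456*(-1/2540663) = 206375/1158542328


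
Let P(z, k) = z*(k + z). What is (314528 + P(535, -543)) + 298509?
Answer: 608757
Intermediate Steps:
(314528 + P(535, -543)) + 298509 = (314528 + 535*(-543 + 535)) + 298509 = (314528 + 535*(-8)) + 298509 = (314528 - 4280) + 298509 = 310248 + 298509 = 608757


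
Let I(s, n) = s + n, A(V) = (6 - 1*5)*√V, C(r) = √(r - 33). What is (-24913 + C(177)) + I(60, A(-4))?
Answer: -24841 + 2*I ≈ -24841.0 + 2.0*I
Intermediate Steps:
C(r) = √(-33 + r)
A(V) = √V (A(V) = (6 - 5)*√V = 1*√V = √V)
I(s, n) = n + s
(-24913 + C(177)) + I(60, A(-4)) = (-24913 + √(-33 + 177)) + (√(-4) + 60) = (-24913 + √144) + (2*I + 60) = (-24913 + 12) + (60 + 2*I) = -24901 + (60 + 2*I) = -24841 + 2*I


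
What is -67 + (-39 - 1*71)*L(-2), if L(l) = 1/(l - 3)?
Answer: -45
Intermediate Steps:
L(l) = 1/(-3 + l)
-67 + (-39 - 1*71)*L(-2) = -67 + (-39 - 1*71)/(-3 - 2) = -67 + (-39 - 71)/(-5) = -67 - 110*(-1/5) = -67 + 22 = -45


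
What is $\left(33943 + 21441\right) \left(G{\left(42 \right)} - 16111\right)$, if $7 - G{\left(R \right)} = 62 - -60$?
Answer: $-898660784$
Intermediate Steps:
$G{\left(R \right)} = -115$ ($G{\left(R \right)} = 7 - \left(62 - -60\right) = 7 - \left(62 + 60\right) = 7 - 122 = -115$)
$\left(33943 + 21441\right) \left(G{\left(42 \right)} - 16111\right) = \left(33943 + 21441\right) \left(-115 - 16111\right) = 55384 \left(-16226\right) = -898660784$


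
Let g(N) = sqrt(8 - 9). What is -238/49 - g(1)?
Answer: -34/7 - I ≈ -4.8571 - 1.0*I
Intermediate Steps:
g(N) = I (g(N) = sqrt(-1) = I)
-238/49 - g(1) = -238/49 - I = -238*1/49 - I = -34/7 - I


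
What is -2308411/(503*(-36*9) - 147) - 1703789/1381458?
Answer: 970350828449/75114015834 ≈ 12.918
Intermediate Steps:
-2308411/(503*(-36*9) - 147) - 1703789/1381458 = -2308411/(503*(-324) - 147) - 1703789*1/1381458 = -2308411/(-162972 - 147) - 1703789/1381458 = -2308411/(-163119) - 1703789/1381458 = -2308411*(-1/163119) - 1703789/1381458 = 2308411/163119 - 1703789/1381458 = 970350828449/75114015834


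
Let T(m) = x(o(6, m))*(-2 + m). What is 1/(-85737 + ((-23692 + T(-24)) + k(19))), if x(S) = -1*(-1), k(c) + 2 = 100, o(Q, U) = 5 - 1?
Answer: -1/109357 ≈ -9.1444e-6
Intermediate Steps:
o(Q, U) = 4
k(c) = 98 (k(c) = -2 + 100 = 98)
x(S) = 1
T(m) = -2 + m (T(m) = 1*(-2 + m) = -2 + m)
1/(-85737 + ((-23692 + T(-24)) + k(19))) = 1/(-85737 + ((-23692 + (-2 - 24)) + 98)) = 1/(-85737 + ((-23692 - 26) + 98)) = 1/(-85737 + (-23718 + 98)) = 1/(-85737 - 23620) = 1/(-109357) = -1/109357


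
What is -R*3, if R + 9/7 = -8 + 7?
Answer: 48/7 ≈ 6.8571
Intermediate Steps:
R = -16/7 (R = -9/7 + (-8 + 7) = -9/7 - 1 = -16/7 ≈ -2.2857)
-R*3 = -1*(-16/7)*3 = (16/7)*3 = 48/7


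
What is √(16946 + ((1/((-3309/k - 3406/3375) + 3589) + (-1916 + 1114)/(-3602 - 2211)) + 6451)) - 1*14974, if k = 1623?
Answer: -14974 + √8473335913413556143066419115926/19030309052276 ≈ -14821.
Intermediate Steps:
√(16946 + ((1/((-3309/k - 3406/3375) + 3589) + (-1916 + 1114)/(-3602 - 2211)) + 6451)) - 1*14974 = √(16946 + ((1/((-3309/1623 - 3406/3375) + 3589) + (-1916 + 1114)/(-3602 - 2211)) + 6451)) - 1*14974 = √(16946 + ((1/((-3309*1/1623 - 3406*1/3375) + 3589) - 802/(-5813)) + 6451)) - 14974 = √(16946 + ((1/((-1103/541 - 3406/3375) + 3589) - 802*(-1/5813)) + 6451)) - 14974 = √(16946 + ((1/(-5565271/1825875 + 3589) + 802/5813) + 6451)) - 14974 = √(16946 + ((1/(6547500104/1825875) + 802/5813) + 6451)) - 14974 = √(16946 + ((1825875/6547500104 + 802/5813) + 6451)) - 14974 = √(16946 + (5261708894783/38060618104552 + 6451)) - 14974 = √(16946 + 245534309101359735/38060618104552) - 14974 = √(890509543501097927/38060618104552) - 14974 = √8473335913413556143066419115926/19030309052276 - 14974 = -14974 + √8473335913413556143066419115926/19030309052276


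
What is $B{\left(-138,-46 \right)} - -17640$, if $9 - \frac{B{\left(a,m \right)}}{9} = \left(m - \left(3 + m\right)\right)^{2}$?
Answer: $17640$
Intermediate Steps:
$B{\left(a,m \right)} = 0$ ($B{\left(a,m \right)} = 81 - 9 \left(m - \left(3 + m\right)\right)^{2} = 81 - 9 \left(-3\right)^{2} = 81 - 81 = 0$)
$B{\left(-138,-46 \right)} - -17640 = 0 - -17640 = 0 + 17640 = 17640$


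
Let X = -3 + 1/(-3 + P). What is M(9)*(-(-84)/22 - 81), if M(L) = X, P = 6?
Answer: 2264/11 ≈ 205.82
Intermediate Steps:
X = -8/3 (X = -3 + 1/(-3 + 6) = -3 + 1/3 = -3 + ⅓ = -8/3 ≈ -2.6667)
M(L) = -8/3
M(9)*(-(-84)/22 - 81) = -8*(-(-84)/22 - 81)/3 = -8*(-1*(-42/11) - 81)/3 = -8*(42/11 - 81)/3 = -8/3*(-849/11) = 2264/11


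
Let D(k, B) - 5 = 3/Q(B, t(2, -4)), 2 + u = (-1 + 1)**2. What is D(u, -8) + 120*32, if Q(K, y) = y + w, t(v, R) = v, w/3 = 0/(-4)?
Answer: 7693/2 ≈ 3846.5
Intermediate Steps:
w = 0 (w = 3*(0/(-4)) = 3*(0*(-1/4)) = 3*0 = 0)
u = -2 (u = -2 + (-1 + 1)**2 = -2 + 0**2 = -2 + 0 = -2)
Q(K, y) = y (Q(K, y) = y + 0 = y)
D(k, B) = 13/2 (D(k, B) = 5 + 3/2 = 13/2)
D(u, -8) + 120*32 = 13/2 + 120*32 = 13/2 + 3840 = 7693/2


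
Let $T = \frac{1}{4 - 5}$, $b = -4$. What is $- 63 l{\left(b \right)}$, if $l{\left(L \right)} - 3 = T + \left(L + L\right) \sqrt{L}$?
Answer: $-126 + 1008 i \approx -126.0 + 1008.0 i$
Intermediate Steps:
$T = -1$ ($T = \frac{1}{-1} = -1$)
$l{\left(L \right)} = 2 + 2 L^{\frac{3}{2}}$ ($l{\left(L \right)} = 3 + \left(-1 + \left(L + L\right) \sqrt{L}\right) = 3 + \left(-1 + 2 L \sqrt{L}\right) = 3 + \left(-1 + 2 L^{\frac{3}{2}}\right) = 2 + 2 L^{\frac{3}{2}}$)
$- 63 l{\left(b \right)} = - 63 \left(2 + 2 \left(-4\right)^{\frac{3}{2}}\right) = - 63 \left(2 + 2 \left(- 8 i\right)\right) = - 63 \left(2 - 16 i\right) = -126 + 1008 i$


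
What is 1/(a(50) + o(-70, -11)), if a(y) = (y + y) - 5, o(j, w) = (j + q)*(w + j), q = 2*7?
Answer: 1/4631 ≈ 0.00021594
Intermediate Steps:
q = 14
o(j, w) = (14 + j)*(j + w) (o(j, w) = (j + 14)*(w + j) = (14 + j)*(j + w))
a(y) = -5 + 2*y (a(y) = 2*y - 5 = -5 + 2*y)
1/(a(50) + o(-70, -11)) = 1/((-5 + 2*50) + ((-70)² + 14*(-70) + 14*(-11) - 70*(-11))) = 1/((-5 + 100) + (4900 - 980 - 154 + 770)) = 1/(95 + 4536) = 1/4631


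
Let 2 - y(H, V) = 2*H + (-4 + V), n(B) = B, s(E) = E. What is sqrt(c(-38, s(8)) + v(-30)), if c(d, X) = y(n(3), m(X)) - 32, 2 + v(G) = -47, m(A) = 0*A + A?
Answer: I*sqrt(89) ≈ 9.434*I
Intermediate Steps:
m(A) = A (m(A) = 0 + A = A)
v(G) = -49 (v(G) = -2 - 47 = -49)
y(H, V) = 6 - V - 2*H (y(H, V) = 2 - (2*H + (-4 + V)) = 2 - (-4 + V + 2*H) = 2 + (4 - V - 2*H) = 6 - V - 2*H)
c(d, X) = -32 - X (c(d, X) = (6 - X - 2*3) - 32 = (6 - X - 6) - 32 = -X - 32 = -32 - X)
sqrt(c(-38, s(8)) + v(-30)) = sqrt((-32 - 1*8) - 49) = sqrt((-32 - 8) - 49) = sqrt(-40 - 49) = sqrt(-89) = I*sqrt(89)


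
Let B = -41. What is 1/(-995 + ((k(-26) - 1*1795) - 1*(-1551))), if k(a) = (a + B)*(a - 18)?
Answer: 1/1709 ≈ 0.00058514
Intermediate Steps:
k(a) = (-41 + a)*(-18 + a) (k(a) = (a - 41)*(a - 18) = (-41 + a)*(-18 + a))
1/(-995 + ((k(-26) - 1*1795) - 1*(-1551))) = 1/(-995 + (((738 + (-26)**2 - 59*(-26)) - 1*1795) - 1*(-1551))) = 1/(-995 + (((738 + 676 + 1534) - 1795) + 1551)) = 1/(-995 + ((2948 - 1795) + 1551)) = 1/(-995 + (1153 + 1551)) = 1/(-995 + 2704) = 1/1709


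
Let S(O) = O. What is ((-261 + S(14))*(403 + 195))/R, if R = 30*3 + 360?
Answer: -73853/225 ≈ -328.24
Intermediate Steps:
R = 450 (R = 90 + 360 = 450)
((-261 + S(14))*(403 + 195))/R = ((-261 + 14)*(403 + 195))/450 = -247*598*(1/450) = -147706*1/450 = -73853/225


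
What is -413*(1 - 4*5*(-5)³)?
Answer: -1032913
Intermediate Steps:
-413*(1 - 4*5*(-5)³) = -413*(1 - 20*(-125)) = -413*(1 + 2500) = -413*2501 = -1032913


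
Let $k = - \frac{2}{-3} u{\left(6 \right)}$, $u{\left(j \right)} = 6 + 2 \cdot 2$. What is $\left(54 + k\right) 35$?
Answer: $\frac{6370}{3} \approx 2123.3$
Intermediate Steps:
$u{\left(j \right)} = 10$ ($u{\left(j \right)} = 6 + 4 = 10$)
$k = \frac{20}{3}$ ($k = - \frac{2}{-3} \cdot 10 = \left(-2\right) \left(- \frac{1}{3}\right) 10 = \frac{2}{3} \cdot 10 = \frac{20}{3} \approx 6.6667$)
$\left(54 + k\right) 35 = \left(54 + \frac{20}{3}\right) 35 = \frac{182}{3} \cdot 35 = \frac{6370}{3}$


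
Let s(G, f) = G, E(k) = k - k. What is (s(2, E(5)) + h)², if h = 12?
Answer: 196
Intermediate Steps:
E(k) = 0
(s(2, E(5)) + h)² = (2 + 12)² = 14² = 196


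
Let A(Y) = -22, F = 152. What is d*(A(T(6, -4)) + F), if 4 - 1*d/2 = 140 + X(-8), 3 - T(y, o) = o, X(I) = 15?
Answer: -39260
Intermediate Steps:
T(y, o) = 3 - o
d = -302 (d = 8 - 2*(140 + 15) = 8 - 2*155 = 8 - 310 = -302)
d*(A(T(6, -4)) + F) = -302*(-22 + 152) = -302*130 = -39260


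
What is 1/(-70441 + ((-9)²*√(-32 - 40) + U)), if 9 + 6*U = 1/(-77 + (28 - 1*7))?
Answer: -7952676816/560259791446993 - 54867456*I*√2/560259791446993 ≈ -1.4195e-5 - 1.385e-7*I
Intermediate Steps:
U = -505/336 (U = -3/2 + 1/(6*(-77 + (28 - 1*7))) = -3/2 + 1/(6*(-77 + (28 - 7))) = -3/2 + 1/(6*(-77 + 21)) = -3/2 + (⅙)/(-56) = -3/2 + (⅙)*(-1/56) = -3/2 - 1/336 = -505/336 ≈ -1.5030)
1/(-70441 + ((-9)²*√(-32 - 40) + U)) = 1/(-70441 + ((-9)²*√(-32 - 40) - 505/336)) = 1/(-70441 + (81*√(-72) - 505/336)) = 1/(-70441 + (81*(6*I*√2) - 505/336)) = 1/(-70441 + (486*I*√2 - 505/336)) = 1/(-70441 + (-505/336 + 486*I*√2)) = 1/(-23668681/336 + 486*I*√2)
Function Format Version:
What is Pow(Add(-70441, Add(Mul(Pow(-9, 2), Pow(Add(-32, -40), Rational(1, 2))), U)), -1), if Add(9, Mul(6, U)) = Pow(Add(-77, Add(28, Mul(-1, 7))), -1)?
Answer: Add(Rational(-7952676816, 560259791446993), Mul(Rational(-54867456, 560259791446993), I, Pow(2, Rational(1, 2)))) ≈ Add(-1.4195e-5, Mul(-1.3850e-7, I))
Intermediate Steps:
U = Rational(-505, 336) (U = Add(Rational(-3, 2), Mul(Rational(1, 6), Pow(Add(-77, Add(28, Mul(-1, 7))), -1))) = Add(Rational(-3, 2), Mul(Rational(1, 6), Pow(Add(-77, Add(28, -7)), -1))) = Add(Rational(-3, 2), Mul(Rational(1, 6), Pow(Add(-77, 21), -1))) = Add(Rational(-3, 2), Mul(Rational(1, 6), Pow(-56, -1))) = Add(Rational(-3, 2), Mul(Rational(1, 6), Rational(-1, 56))) = Add(Rational(-3, 2), Rational(-1, 336)) = Rational(-505, 336) ≈ -1.5030)
Pow(Add(-70441, Add(Mul(Pow(-9, 2), Pow(Add(-32, -40), Rational(1, 2))), U)), -1) = Pow(Add(-70441, Add(Mul(Pow(-9, 2), Pow(Add(-32, -40), Rational(1, 2))), Rational(-505, 336))), -1) = Pow(Add(-70441, Add(Mul(81, Pow(-72, Rational(1, 2))), Rational(-505, 336))), -1) = Pow(Add(-70441, Add(Mul(81, Mul(6, I, Pow(2, Rational(1, 2)))), Rational(-505, 336))), -1) = Pow(Add(-70441, Add(Mul(486, I, Pow(2, Rational(1, 2))), Rational(-505, 336))), -1) = Pow(Add(-70441, Add(Rational(-505, 336), Mul(486, I, Pow(2, Rational(1, 2))))), -1) = Pow(Add(Rational(-23668681, 336), Mul(486, I, Pow(2, Rational(1, 2)))), -1)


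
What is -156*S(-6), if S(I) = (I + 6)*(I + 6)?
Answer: 0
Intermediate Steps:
S(I) = (6 + I)**2 (S(I) = (6 + I)*(6 + I) = (6 + I)**2)
-156*S(-6) = -156*(6 - 6)**2 = -156*0**2 = -156*0 = 0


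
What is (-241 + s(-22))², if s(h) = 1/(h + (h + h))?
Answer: 253032649/4356 ≈ 58088.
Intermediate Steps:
s(h) = 1/(3*h) (s(h) = 1/(h + 2*h) = 1/(3*h))
(-241 + s(-22))² = (-241 + (⅓)/(-22))² = (-241 + (⅓)*(-1/22))² = (-241 - 1/66)² = (-15907/66)² = 253032649/4356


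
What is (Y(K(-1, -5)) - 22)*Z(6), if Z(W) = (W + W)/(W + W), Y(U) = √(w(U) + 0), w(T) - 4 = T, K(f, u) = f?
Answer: -22 + √3 ≈ -20.268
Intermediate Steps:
w(T) = 4 + T
Y(U) = √(4 + U) (Y(U) = √((4 + U) + 0) = √(4 + U))
Z(W) = 1 (Z(W) = (2*W)/((2*W)) = (2*W)*(1/(2*W)) = 1)
(Y(K(-1, -5)) - 22)*Z(6) = (√(4 - 1) - 22)*1 = (√3 - 22)*1 = (-22 + √3)*1 = -22 + √3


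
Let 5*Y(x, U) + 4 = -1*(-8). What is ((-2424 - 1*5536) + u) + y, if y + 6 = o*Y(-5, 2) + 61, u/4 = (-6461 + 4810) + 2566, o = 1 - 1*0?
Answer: -21221/5 ≈ -4244.2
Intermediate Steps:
Y(x, U) = ⅘ (Y(x, U) = -⅘ + (-1*(-8))/5 = -⅘ + (⅕)*8 = -⅘ + 8/5 = ⅘)
o = 1 (o = 1 + 0 = 1)
u = 3660 (u = 4*((-6461 + 4810) + 2566) = 4*(-1651 + 2566) = 4*915 = 3660)
y = 279/5 (y = -6 + (1*(⅘) + 61) = -6 + (⅘ + 61) = -6 + 309/5 = 279/5 ≈ 55.800)
((-2424 - 1*5536) + u) + y = ((-2424 - 1*5536) + 3660) + 279/5 = ((-2424 - 5536) + 3660) + 279/5 = (-7960 + 3660) + 279/5 = -4300 + 279/5 = -21221/5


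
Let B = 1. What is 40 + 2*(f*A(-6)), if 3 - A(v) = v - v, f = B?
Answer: 46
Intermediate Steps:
f = 1
A(v) = 3 (A(v) = 3 - (v - v) = 3 - 1*0 = 3 + 0 = 3)
40 + 2*(f*A(-6)) = 40 + 2*(1*3) = 40 + 2*3 = 40 + 6 = 46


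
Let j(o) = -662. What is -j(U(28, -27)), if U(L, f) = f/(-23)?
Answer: 662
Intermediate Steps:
U(L, f) = -f/23 (U(L, f) = f*(-1/23) = -f/23)
-j(U(28, -27)) = -1*(-662) = 662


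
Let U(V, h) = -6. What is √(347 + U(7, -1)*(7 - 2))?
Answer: √317 ≈ 17.805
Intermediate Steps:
√(347 + U(7, -1)*(7 - 2)) = √(347 - 6*(7 - 2)) = √(347 - 6*5) = √(347 - 30) = √317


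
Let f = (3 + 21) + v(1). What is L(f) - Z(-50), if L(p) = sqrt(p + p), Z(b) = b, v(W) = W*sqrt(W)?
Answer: 50 + 5*sqrt(2) ≈ 57.071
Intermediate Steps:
v(W) = W**(3/2)
f = 25 (f = (3 + 21) + 1**(3/2) = 24 + 1 = 25)
L(p) = sqrt(2)*sqrt(p) (L(p) = sqrt(2*p) = sqrt(2)*sqrt(p))
L(f) - Z(-50) = sqrt(2)*sqrt(25) - 1*(-50) = sqrt(2)*5 + 50 = 5*sqrt(2) + 50 = 50 + 5*sqrt(2)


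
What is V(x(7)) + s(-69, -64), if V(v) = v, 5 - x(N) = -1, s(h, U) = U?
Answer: -58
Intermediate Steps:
x(N) = 6 (x(N) = 5 - 1*(-1) = 5 + 1 = 6)
V(x(7)) + s(-69, -64) = 6 - 64 = -58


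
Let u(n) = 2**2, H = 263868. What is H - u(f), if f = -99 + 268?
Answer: 263864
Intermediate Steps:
f = 169
u(n) = 4
H - u(f) = 263868 - 1*4 = 263868 - 4 = 263864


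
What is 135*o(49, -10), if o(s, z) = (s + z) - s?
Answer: -1350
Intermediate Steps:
o(s, z) = z
135*o(49, -10) = 135*(-10) = -1350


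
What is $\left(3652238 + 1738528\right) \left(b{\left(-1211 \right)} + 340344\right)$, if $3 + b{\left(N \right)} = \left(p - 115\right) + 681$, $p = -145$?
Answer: $1836968203692$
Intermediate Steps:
$b{\left(N \right)} = 418$ ($b{\left(N \right)} = -3 + \left(\left(-145 - 115\right) + 681\right) = -3 + \left(-260 + 681\right) = -3 + 421 = 418$)
$\left(3652238 + 1738528\right) \left(b{\left(-1211 \right)} + 340344\right) = \left(3652238 + 1738528\right) \left(418 + 340344\right) = 5390766 \cdot 340762 = 1836968203692$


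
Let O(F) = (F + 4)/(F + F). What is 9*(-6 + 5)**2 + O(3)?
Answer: 61/6 ≈ 10.167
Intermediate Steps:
O(F) = (4 + F)/(2*F) (O(F) = (4 + F)/((2*F)) = (4 + F)*(1/(2*F)) = (4 + F)/(2*F))
9*(-6 + 5)**2 + O(3) = 9*(-6 + 5)**2 + (1/2)*(4 + 3)/3 = 9*(-1)**2 + (1/2)*(1/3)*7 = 9*1 + 7/6 = 9 + 7/6 = 61/6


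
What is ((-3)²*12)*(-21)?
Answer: -2268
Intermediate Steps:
((-3)²*12)*(-21) = (9*12)*(-21) = 108*(-21) = -2268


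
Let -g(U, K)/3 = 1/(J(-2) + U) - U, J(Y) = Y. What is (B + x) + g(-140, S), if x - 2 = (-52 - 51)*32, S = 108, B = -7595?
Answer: -1605875/142 ≈ -11309.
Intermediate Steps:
g(U, K) = -3/(-2 + U) + 3*U (g(U, K) = -3*(1/(-2 + U) - U) = -3/(-2 + U) + 3*U)
x = -3294 (x = 2 + (-52 - 51)*32 = 2 - 103*32 = 2 - 3296 = -3294)
(B + x) + g(-140, S) = (-7595 - 3294) + 3*(-1 + (-140)² - 2*(-140))/(-2 - 140) = -10889 + 3*(-1 + 19600 + 280)/(-142) = -10889 + 3*(-1/142)*19879 = -10889 - 59637/142 = -1605875/142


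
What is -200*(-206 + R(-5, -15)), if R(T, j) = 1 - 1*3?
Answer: 41600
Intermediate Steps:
R(T, j) = -2 (R(T, j) = 1 - 3 = -2)
-200*(-206 + R(-5, -15)) = -200*(-206 - 2) = -200*(-208) = 41600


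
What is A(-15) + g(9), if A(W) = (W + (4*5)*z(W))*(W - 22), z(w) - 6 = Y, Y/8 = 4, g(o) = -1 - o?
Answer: -27575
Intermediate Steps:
Y = 32 (Y = 8*4 = 32)
z(w) = 38 (z(w) = 6 + 32 = 38)
A(W) = (-22 + W)*(760 + W) (A(W) = (W + (4*5)*38)*(W - 22) = (W + 20*38)*(-22 + W) = (W + 760)*(-22 + W) = (760 + W)*(-22 + W) = (-22 + W)*(760 + W))
A(-15) + g(9) = (-16720 + (-15)² + 738*(-15)) + (-1 - 1*9) = (-16720 + 225 - 11070) + (-1 - 9) = -27565 - 10 = -27575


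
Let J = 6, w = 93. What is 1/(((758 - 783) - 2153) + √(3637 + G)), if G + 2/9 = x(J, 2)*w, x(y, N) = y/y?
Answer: -9801/21329794 - 3*√2098/10664897 ≈ -0.00047238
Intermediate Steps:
x(y, N) = 1
G = 835/9 (G = -2/9 + 1*93 = -2/9 + 93 = 835/9 ≈ 92.778)
1/(((758 - 783) - 2153) + √(3637 + G)) = 1/(((758 - 783) - 2153) + √(3637 + 835/9)) = 1/((-25 - 2153) + √(33568/9)) = 1/(-2178 + 4*√2098/3)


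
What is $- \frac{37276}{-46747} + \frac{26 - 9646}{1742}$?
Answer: $- \frac{14798898}{3132049} \approx -4.725$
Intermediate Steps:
$- \frac{37276}{-46747} + \frac{26 - 9646}{1742} = \left(-37276\right) \left(- \frac{1}{46747}\right) + \left(26 - 9646\right) \frac{1}{1742} = \frac{37276}{46747} - \frac{370}{67} = - \frac{14798898}{3132049}$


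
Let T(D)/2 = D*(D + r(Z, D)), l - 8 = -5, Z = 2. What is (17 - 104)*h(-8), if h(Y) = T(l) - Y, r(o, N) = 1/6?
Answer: -2349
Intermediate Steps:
l = 3 (l = 8 - 5 = 3)
r(o, N) = 1/6
T(D) = 2*D*(1/6 + D) (T(D) = 2*(D*(D + 1/6)) = 2*(D*(1/6 + D)) = 2*D*(1/6 + D))
h(Y) = 19 - Y (h(Y) = (1/3)*3*(1 + 6*3) - Y = (1/3)*3*(1 + 18) - Y = (1/3)*3*19 - Y = 19 - Y)
(17 - 104)*h(-8) = (17 - 104)*(19 - 1*(-8)) = -87*(19 + 8) = -87*27 = -2349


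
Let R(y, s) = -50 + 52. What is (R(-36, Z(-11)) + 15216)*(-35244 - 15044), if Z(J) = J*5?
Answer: -765282784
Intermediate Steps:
Z(J) = 5*J
R(y, s) = 2
(R(-36, Z(-11)) + 15216)*(-35244 - 15044) = (2 + 15216)*(-35244 - 15044) = 15218*(-50288) = -765282784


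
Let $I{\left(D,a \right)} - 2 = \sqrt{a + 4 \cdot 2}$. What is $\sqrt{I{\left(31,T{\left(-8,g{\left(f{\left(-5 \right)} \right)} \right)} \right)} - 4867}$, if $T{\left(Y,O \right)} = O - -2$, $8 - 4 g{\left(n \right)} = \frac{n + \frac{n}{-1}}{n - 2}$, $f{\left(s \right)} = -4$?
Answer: $\sqrt{-4865 + 2 \sqrt{3}} \approx 69.725 i$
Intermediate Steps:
$g{\left(n \right)} = 2$ ($g{\left(n \right)} = 2 - \frac{\left(n + \frac{n}{-1}\right) \frac{1}{n - 2}}{4} = 2 - \frac{\left(n + n \left(-1\right)\right) \frac{1}{-2 + n}}{4} = 2 - \frac{\left(n - n\right) \frac{1}{-2 + n}}{4} = 2 - \frac{0 \frac{1}{-2 + n}}{4} = 2 - 0 = 2 + 0 = 2$)
$T{\left(Y,O \right)} = 2 + O$ ($T{\left(Y,O \right)} = O + 2 = 2 + O$)
$I{\left(D,a \right)} = 2 + \sqrt{8 + a}$ ($I{\left(D,a \right)} = 2 + \sqrt{a + 4 \cdot 2} = 2 + \sqrt{a + 8} = 2 + \sqrt{8 + a}$)
$\sqrt{I{\left(31,T{\left(-8,g{\left(f{\left(-5 \right)} \right)} \right)} \right)} - 4867} = \sqrt{\left(2 + \sqrt{8 + \left(2 + 2\right)}\right) - 4867} = \sqrt{\left(2 + \sqrt{8 + 4}\right) - 4867} = \sqrt{\left(2 + \sqrt{12}\right) - 4867} = \sqrt{\left(2 + 2 \sqrt{3}\right) - 4867} = \sqrt{-4865 + 2 \sqrt{3}}$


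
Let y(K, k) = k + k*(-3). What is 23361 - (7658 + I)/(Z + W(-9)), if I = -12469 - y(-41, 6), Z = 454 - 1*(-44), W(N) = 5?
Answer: 11755382/503 ≈ 23371.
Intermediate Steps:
y(K, k) = -2*k (y(K, k) = k - 3*k = -2*k)
Z = 498 (Z = 454 + 44 = 498)
I = -12457 (I = -12469 - (-2)*6 = -12469 - 1*(-12) = -12469 + 12 = -12457)
23361 - (7658 + I)/(Z + W(-9)) = 23361 - (7658 - 12457)/(498 + 5) = 23361 - (-4799)/503 = 23361 - 1*(-4799/503) = 23361 + 4799/503 = 11755382/503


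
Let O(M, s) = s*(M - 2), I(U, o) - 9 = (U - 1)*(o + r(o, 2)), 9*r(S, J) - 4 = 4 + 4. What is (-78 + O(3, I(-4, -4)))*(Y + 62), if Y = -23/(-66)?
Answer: -687205/198 ≈ -3470.7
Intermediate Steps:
r(S, J) = 4/3 (r(S, J) = 4/9 + (4 + 4)/9 = 4/9 + (1/9)*8 = 4/9 + 8/9 = 4/3)
Y = 23/66 (Y = -23*(-1/66) = 23/66 ≈ 0.34848)
I(U, o) = 9 + (-1 + U)*(4/3 + o) (I(U, o) = 9 + (U - 1)*(o + 4/3) = 9 + (-1 + U)*(4/3 + o))
O(M, s) = s*(-2 + M)
(-78 + O(3, I(-4, -4)))*(Y + 62) = (-78 + (23/3 - 1*(-4) + (4/3)*(-4) - 4*(-4))*(-2 + 3))*(23/66 + 62) = (-78 + (23/3 + 4 - 16/3 + 16)*1)*(4115/66) = (-78 + (67/3)*1)*(4115/66) = (-78 + 67/3)*(4115/66) = -167/3*4115/66 = -687205/198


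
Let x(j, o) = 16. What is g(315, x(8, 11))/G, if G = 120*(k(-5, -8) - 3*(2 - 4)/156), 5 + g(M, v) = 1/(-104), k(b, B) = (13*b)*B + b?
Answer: -521/6427680 ≈ -8.1056e-5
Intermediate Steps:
k(b, B) = b + 13*B*b (k(b, B) = 13*B*b + b = b + 13*B*b)
g(M, v) = -521/104 (g(M, v) = -5 + 1/(-104) = -5 - 1/104 = -521/104)
G = 803460/13 (G = 120*(-5*(1 + 13*(-8)) - 3*(2 - 4)/156) = 120*(-5*(1 - 104) - 3*(-2)*(1/156)) = 120*(-5*(-103) + 6*(1/156)) = 120*(515 + 1/26) = 120*(13391/26) = 803460/13 ≈ 61805.)
g(315, x(8, 11))/G = -521/(104*803460/13) = -521/104*13/803460 = -521/6427680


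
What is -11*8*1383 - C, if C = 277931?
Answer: -399635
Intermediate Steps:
-11*8*1383 - C = -11*8*1383 - 1*277931 = -88*1383 - 277931 = -121704 - 277931 = -399635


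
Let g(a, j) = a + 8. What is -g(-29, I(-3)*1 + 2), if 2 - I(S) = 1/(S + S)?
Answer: 21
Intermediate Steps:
I(S) = 2 - 1/(2*S) (I(S) = 2 - 1/(S + S) = 2 - 1/(2*S))
g(a, j) = 8 + a
-g(-29, I(-3)*1 + 2) = -(8 - 29) = -1*(-21) = 21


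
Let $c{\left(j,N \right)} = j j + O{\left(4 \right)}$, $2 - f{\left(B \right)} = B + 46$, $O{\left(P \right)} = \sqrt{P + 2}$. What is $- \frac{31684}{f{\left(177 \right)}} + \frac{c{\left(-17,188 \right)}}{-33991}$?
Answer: $\frac{1076906975}{7512011} - \frac{\sqrt{6}}{33991} \approx 143.36$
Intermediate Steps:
$O{\left(P \right)} = \sqrt{2 + P}$
$f{\left(B \right)} = -44 - B$ ($f{\left(B \right)} = 2 - \left(B + 46\right) = 2 - \left(46 + B\right) = -44 - B$)
$c{\left(j,N \right)} = \sqrt{6} + j^{2}$ ($c{\left(j,N \right)} = j j + \sqrt{2 + 4} = j^{2} + \sqrt{6} = \sqrt{6} + j^{2}$)
$- \frac{31684}{f{\left(177 \right)}} + \frac{c{\left(-17,188 \right)}}{-33991} = - \frac{31684}{-44 - 177} + \frac{\sqrt{6} + \left(-17\right)^{2}}{-33991} = - \frac{31684}{-44 - 177} + \left(\sqrt{6} + 289\right) \left(- \frac{1}{33991}\right) = - \frac{31684}{-221} + \left(289 + \sqrt{6}\right) \left(- \frac{1}{33991}\right) = \left(-31684\right) \left(- \frac{1}{221}\right) - \left(\frac{289}{33991} + \frac{\sqrt{6}}{33991}\right) = \frac{31684}{221} - \left(\frac{289}{33991} + \frac{\sqrt{6}}{33991}\right) = \frac{1076906975}{7512011} - \frac{\sqrt{6}}{33991}$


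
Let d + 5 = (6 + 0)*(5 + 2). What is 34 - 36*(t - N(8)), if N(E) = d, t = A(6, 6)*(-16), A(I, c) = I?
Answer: 4822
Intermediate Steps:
t = -96 (t = 6*(-16) = -96)
d = 37 (d = -5 + (6 + 0)*(5 + 2) = -5 + 6*7 = -5 + 42 = 37)
N(E) = 37
34 - 36*(t - N(8)) = 34 - 36*(-96 - 1*37) = 34 - 36*(-96 - 37) = 34 - 36*(-133) = 34 + 4788 = 4822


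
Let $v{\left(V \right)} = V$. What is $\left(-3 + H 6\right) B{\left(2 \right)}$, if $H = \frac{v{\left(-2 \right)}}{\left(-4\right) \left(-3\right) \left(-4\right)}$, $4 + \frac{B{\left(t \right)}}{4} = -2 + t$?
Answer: $44$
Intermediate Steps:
$B{\left(t \right)} = -24 + 4 t$ ($B{\left(t \right)} = -16 + 4 \left(-2 + t\right) = -16 + \left(-8 + 4 t\right) = -24 + 4 t$)
$H = \frac{1}{24}$ ($H = - \frac{2}{\left(-4\right) \left(-3\right) \left(-4\right)} = - \frac{2}{12 \left(-4\right)} = - \frac{2}{-48} = \left(-2\right) \left(- \frac{1}{48}\right) = \frac{1}{24} \approx 0.041667$)
$\left(-3 + H 6\right) B{\left(2 \right)} = \left(-3 + \frac{1}{24} \cdot 6\right) \left(-24 + 4 \cdot 2\right) = \left(-3 + \frac{1}{4}\right) \left(-24 + 8\right) = \left(- \frac{11}{4}\right) \left(-16\right) = 44$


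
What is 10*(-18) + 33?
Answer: -147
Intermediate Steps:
10*(-18) + 33 = -180 + 33 = -147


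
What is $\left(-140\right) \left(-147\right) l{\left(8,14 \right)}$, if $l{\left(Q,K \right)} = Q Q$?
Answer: $1317120$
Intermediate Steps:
$l{\left(Q,K \right)} = Q^{2}$
$\left(-140\right) \left(-147\right) l{\left(8,14 \right)} = \left(-140\right) \left(-147\right) 8^{2} = 20580 \cdot 64 = 1317120$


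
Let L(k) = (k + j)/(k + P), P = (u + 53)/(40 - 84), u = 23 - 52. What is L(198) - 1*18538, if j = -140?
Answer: -20131949/1086 ≈ -18538.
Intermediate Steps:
u = -29
P = -6/11 (P = (-29 + 53)/(40 - 84) = 24/(-44) = 24*(-1/44) = -6/11 ≈ -0.54545)
L(k) = (-140 + k)/(-6/11 + k) (L(k) = (k - 140)/(k - 6/11) = (-140 + k)/(-6/11 + k))
L(198) - 1*18538 = 11*(-140 + 198)/(-6 + 11*198) - 1*18538 = 11*58/(-6 + 2178) - 18538 = 11*58/2172 - 18538 = 11*(1/2172)*58 - 18538 = 319/1086 - 18538 = -20131949/1086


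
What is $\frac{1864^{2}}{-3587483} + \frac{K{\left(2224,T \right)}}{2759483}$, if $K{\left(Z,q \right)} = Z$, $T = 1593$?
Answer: $- \frac{9579834083376}{9899598351289} \approx -0.9677$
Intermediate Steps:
$\frac{1864^{2}}{-3587483} + \frac{K{\left(2224,T \right)}}{2759483} = \frac{1864^{2}}{-3587483} + \frac{2224}{2759483} = 3474496 \left(- \frac{1}{3587483}\right) + 2224 \cdot \frac{1}{2759483} = - \frac{3474496}{3587483} + \frac{2224}{2759483} = - \frac{9579834083376}{9899598351289}$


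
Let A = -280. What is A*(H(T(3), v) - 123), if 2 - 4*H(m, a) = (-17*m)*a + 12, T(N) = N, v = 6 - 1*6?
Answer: 35140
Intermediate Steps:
v = 0 (v = 6 - 6 = 0)
H(m, a) = -5/2 + 17*a*m/4 (H(m, a) = ½ - ((-17*m)*a + 12)/4 = ½ - (-17*a*m + 12)/4 = ½ - (12 - 17*a*m)/4 = ½ + (-3 + 17*a*m/4) = -5/2 + 17*a*m/4)
A*(H(T(3), v) - 123) = -280*((-5/2 + (17/4)*0*3) - 123) = -280*((-5/2 + 0) - 123) = -280*(-5/2 - 123) = -280*(-251/2) = 35140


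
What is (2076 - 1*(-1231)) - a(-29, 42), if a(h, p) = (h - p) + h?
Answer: 3407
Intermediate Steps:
a(h, p) = -p + 2*h
(2076 - 1*(-1231)) - a(-29, 42) = (2076 - 1*(-1231)) - (-1*42 + 2*(-29)) = (2076 + 1231) - (-42 - 58) = 3307 - 1*(-100) = 3307 + 100 = 3407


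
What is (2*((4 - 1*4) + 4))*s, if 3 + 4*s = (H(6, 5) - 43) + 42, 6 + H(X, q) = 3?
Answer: -14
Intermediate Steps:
H(X, q) = -3 (H(X, q) = -6 + 3 = -3)
s = -7/4 (s = -¾ + ((-3 - 43) + 42)/4 = -¾ + (-46 + 42)/4 = -¾ + (¼)*(-4) = -¾ - 1 = -7/4 ≈ -1.7500)
(2*((4 - 1*4) + 4))*s = (2*((4 - 1*4) + 4))*(-7/4) = (2*((4 - 4) + 4))*(-7/4) = (2*(0 + 4))*(-7/4) = (2*4)*(-7/4) = 8*(-7/4) = -14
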